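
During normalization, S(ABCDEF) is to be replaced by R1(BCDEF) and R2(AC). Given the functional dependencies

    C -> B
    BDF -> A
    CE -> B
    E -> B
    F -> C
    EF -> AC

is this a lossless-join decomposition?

No

Common attributes: R1 ∩ R2 = {C}.
Closure of {C}: C → B applies, adding B. So (C)⁺ = {BC}.
The closure contains neither all of R1 = {BCDEF} nor all of R2 = {AC}, so the common attributes are not a superkey of either fragment. The join is lossy.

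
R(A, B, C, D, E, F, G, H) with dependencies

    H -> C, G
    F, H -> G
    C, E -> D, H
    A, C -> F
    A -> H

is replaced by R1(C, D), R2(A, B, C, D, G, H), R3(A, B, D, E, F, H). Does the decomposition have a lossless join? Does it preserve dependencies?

lossless but not dependency-preserving

Lossless test (chase): Rows 2 and 3 agree on H; apply H→C, G and equate their C, G entries. Rows 2 and 3 agree on A, C; apply A, C→F and equate their F entries. Row 3 is now all distinguished symbols — the join is lossless.
Dependency preservation: the restricted closure of {C, E} across the fragments never reaches {D, H}, so C, E → D, H cannot be enforced without a join — not preserved.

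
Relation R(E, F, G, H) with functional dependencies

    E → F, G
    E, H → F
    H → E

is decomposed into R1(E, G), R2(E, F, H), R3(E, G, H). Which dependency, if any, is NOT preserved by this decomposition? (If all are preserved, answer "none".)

E → F, G: restricted closure across fragments reaches F, G.
E, H → F lies within R2.
H → E lies within R2.
Every dependency is enforceable on the fragments, so the decomposition is dependency-preserving.

none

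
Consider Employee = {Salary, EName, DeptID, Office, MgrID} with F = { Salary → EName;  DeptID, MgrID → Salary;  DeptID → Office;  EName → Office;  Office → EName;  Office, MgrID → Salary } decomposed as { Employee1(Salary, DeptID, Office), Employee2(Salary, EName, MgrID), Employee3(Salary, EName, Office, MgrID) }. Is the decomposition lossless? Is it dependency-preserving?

lossy but dependency-preserving

Lossless test (chase): Rows 1 and 2 agree on Salary; apply Salary→EName and equate their EName entries. Rows 1 and 2 agree on EName; apply EName→Office and equate their Office entries. No row becomes fully distinguished — the join is lossy.
Dependency preservation: DeptID, MgrID → Salary is not contained in any single fragment, but the restricted closure of its left-hand side across the fragments still reaches the right-hand side; the remaining FDs each lie inside some fragment. All dependencies are preserved.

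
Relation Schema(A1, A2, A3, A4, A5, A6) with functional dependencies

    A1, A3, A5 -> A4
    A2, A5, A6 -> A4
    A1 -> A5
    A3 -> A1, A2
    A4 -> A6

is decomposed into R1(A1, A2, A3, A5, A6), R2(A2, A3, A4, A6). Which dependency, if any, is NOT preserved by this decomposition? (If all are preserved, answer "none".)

Check A2, A5, A6 → A4: no single fragment contains all of {A2, A4, A5, A6}, and the restricted closure of {A2, A5, A6} across the fragments never reaches {A4}.
A1, A3, A5 → A4 is preserved.
A1 → A5 is preserved.
A3 → A1, A2 is preserved.
A4 → A6 is preserved.

A2, A5, A6 -> A4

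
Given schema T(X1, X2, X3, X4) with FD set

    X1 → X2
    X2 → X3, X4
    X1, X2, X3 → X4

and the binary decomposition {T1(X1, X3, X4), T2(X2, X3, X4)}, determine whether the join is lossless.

Common attributes: T1 ∩ T2 = {X3, X4}.
No dependency enlarges {X3, X4}, so (X3, X4)⁺ = {X3, X4}.
The closure contains neither all of T1 = {X1, X3, X4} nor all of T2 = {X2, X3, X4}, so the common attributes are not a superkey of either fragment. The join is lossy.

No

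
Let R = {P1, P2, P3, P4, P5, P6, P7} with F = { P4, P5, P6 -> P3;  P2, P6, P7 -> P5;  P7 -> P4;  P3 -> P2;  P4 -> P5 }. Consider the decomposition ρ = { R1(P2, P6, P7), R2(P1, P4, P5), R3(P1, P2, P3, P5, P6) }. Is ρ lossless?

No

Chase test. Columns are P1, P2, P3, P4, P5, P6, P7; row i has aⱼ where attribute j ∈ Ri, else bᵢⱼ.
Initial tableau (one row per fragment):
  row 1: b11 a2 b13 b14 b15 a6 a7
  row 2: a1 b22 b23 a4 a5 b26 b27
  row 3: a1 a2 a3 b34 a5 a6 b37
No row becomes fully distinguished — the join is lossy.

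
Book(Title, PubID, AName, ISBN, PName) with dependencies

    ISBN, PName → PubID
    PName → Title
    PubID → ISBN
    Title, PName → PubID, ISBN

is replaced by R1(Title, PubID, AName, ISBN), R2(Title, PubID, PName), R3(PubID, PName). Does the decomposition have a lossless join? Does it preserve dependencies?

lossy but dependency-preserving

Lossless test (chase): Rows 2 and 3 agree on PName; apply PName→Title and equate their Title entries. Rows 1 and 2 agree on PubID; apply PubID→ISBN and equate their ISBN entries. Rows 1 and 3 agree on PubID; apply PubID→ISBN and equate their ISBN entries. No row becomes fully distinguished — the join is lossy.
Dependency preservation: ISBN, PName → PubID; Title, PName → PubID, ISBN are not contained in any single fragment, but the restricted closure of each left-hand side across the fragments still reaches the right-hand side; the remaining FDs each lie inside some fragment. All dependencies are preserved.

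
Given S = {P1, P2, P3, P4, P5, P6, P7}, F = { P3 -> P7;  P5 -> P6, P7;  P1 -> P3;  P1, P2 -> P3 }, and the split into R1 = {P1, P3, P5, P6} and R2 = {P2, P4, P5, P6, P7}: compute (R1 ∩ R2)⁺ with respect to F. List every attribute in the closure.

R1 ∩ R2 = {P5, P6}.
P5 → P6, P7 applies, adding P7
Closure: {P5, P6, P7}.

P5, P6, P7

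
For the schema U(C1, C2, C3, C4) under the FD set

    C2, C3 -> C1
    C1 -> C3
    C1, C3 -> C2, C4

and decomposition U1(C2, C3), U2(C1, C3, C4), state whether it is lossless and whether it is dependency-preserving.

Lossless test: (C3)⁺ = {C3}, which is a superkey of neither fragment — lossy.
Dependency preservation: the restricted closure of {C2, C3} across the fragments never reaches {C1}, so C2, C3 → C1 cannot be enforced without a join — not preserved.

lossy and not dependency-preserving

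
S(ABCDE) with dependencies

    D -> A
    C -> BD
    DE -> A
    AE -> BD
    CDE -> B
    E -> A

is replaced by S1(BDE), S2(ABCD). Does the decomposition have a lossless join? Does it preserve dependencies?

Lossless test: (BD)⁺ = {ABD}, which is a superkey of neither fragment — lossy.
Dependency preservation: DE → A; AE → BD; CDE → B; E → A are not contained in any single fragment, but the restricted closure of each left-hand side across the fragments still reaches the right-hand side; the remaining FDs each lie inside some fragment. All dependencies are preserved.

lossy but dependency-preserving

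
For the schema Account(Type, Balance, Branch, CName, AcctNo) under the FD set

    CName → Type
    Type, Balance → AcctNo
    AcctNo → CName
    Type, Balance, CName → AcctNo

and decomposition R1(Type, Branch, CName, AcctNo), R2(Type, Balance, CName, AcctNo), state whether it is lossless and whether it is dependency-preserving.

Lossless test: (Type, CName, AcctNo)⁺ = {Type, CName, AcctNo}, which is a superkey of neither fragment — lossy.
Dependency preservation: every FD's attributes lie within a single fragment, so each can be enforced locally — preserved.

lossy but dependency-preserving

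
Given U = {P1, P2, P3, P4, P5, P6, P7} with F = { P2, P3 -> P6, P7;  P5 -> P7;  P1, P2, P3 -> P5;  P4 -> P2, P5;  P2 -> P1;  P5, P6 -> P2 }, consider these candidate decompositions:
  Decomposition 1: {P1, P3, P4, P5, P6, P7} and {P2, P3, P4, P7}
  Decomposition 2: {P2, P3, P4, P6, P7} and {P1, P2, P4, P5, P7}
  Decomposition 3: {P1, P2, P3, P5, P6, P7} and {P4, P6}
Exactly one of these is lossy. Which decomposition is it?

Decomposition 3

Decomposition 1: common = {P3, P4, P7}, closure = {P1, P2, P3, P4, P5, P6, P7} → lossless.
Decomposition 2: common = {P2, P4, P7}, closure = {P1, P2, P4, P5, P7} → lossless.
Decomposition 3: common = {P6}, closure = {P6} → lossy.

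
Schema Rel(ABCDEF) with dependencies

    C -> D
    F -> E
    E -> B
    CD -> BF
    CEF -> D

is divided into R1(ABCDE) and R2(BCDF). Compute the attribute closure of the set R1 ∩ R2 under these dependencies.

R1 ∩ R2 = {BCD}.
CD → BF applies, adding F
F → E applies, adding E
Closure: {BCDEF}.

BCDEF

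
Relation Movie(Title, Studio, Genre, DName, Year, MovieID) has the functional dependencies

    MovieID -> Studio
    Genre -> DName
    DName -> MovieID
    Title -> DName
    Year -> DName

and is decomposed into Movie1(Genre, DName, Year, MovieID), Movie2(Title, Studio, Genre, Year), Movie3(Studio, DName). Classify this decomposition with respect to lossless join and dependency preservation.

lossless but not dependency-preserving

Lossless test (chase): Rows 1 and 2 agree on Genre; apply Genre→DName and equate their DName entries. Rows 1 and 2 agree on DName; apply DName→MovieID and equate their MovieID entries. Rows 1 and 3 agree on DName; apply DName→MovieID and equate their MovieID entries. Rows 1 and 2 agree on MovieID; apply MovieID→Studio and equate their Studio entries. Row 2 is now all distinguished symbols — the join is lossless.
Dependency preservation: the restricted closure of {MovieID} across the fragments never reaches {Studio}, so MovieID → Studio cannot be enforced without a join — not preserved.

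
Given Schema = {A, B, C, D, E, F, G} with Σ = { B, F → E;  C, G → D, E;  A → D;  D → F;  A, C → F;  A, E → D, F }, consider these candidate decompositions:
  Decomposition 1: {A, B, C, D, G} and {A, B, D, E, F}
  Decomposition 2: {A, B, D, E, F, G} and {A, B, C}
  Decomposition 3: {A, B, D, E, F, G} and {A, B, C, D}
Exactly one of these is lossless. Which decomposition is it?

Decomposition 1

Decomposition 1: common = {A, B, D}, closure = {A, B, D, E, F} → lossless.
Decomposition 2: common = {A, B}, closure = {A, B, D, E, F} → lossy.
Decomposition 3: common = {A, B, D}, closure = {A, B, D, E, F} → lossy.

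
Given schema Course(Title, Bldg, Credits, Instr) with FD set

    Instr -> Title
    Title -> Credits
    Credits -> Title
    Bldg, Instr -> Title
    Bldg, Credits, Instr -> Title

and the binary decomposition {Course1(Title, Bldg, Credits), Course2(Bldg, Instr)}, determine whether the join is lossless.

Common attributes: Course1 ∩ Course2 = {Bldg}.
No dependency enlarges {Bldg}, so (Bldg)⁺ = {Bldg}.
The closure contains neither all of Course1 = {Title, Bldg, Credits} nor all of Course2 = {Bldg, Instr}, so the common attributes are not a superkey of either fragment. The join is lossy.

No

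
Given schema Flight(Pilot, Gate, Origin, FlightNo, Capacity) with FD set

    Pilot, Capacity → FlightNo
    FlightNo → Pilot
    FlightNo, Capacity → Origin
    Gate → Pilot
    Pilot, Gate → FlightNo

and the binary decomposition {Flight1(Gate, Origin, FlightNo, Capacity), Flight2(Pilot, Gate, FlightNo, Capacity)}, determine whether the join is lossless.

Common attributes: Flight1 ∩ Flight2 = {Gate, FlightNo, Capacity}.
Closure of {Gate, FlightNo, Capacity}: FlightNo → Pilot applies, adding Pilot; FlightNo, Capacity → Origin applies, adding Origin. So (Gate, FlightNo, Capacity)⁺ = {Pilot, Gate, Origin, FlightNo, Capacity}.
This closure contains every attribute of Flight1, so Flight1 ∩ Flight2 → Flight1. The join is lossless.

Yes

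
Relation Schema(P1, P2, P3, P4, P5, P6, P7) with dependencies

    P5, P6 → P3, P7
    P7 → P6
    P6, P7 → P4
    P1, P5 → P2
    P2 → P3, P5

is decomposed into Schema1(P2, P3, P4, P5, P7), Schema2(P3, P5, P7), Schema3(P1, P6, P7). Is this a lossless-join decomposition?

No

Chase test. Columns are P1, P2, P3, P4, P5, P6, P7; row i has aⱼ where attribute j ∈ Schemai, else bᵢⱼ.
Initial tableau (one row per fragment):
  row 1: b11 a2 a3 a4 a5 b16 a7
  row 2: b21 b22 a3 b24 a5 b26 a7
  row 3: a1 b32 b33 b34 b35 a6 a7
Rows 1 and 2 agree on P7; apply P7→P6 and equate their P6 entries.
Rows 1 and 3 agree on P7; apply P7→P6 and equate their P6 entries.
Rows 1 and 2 agree on P6, P7; apply P6, P7→P4 and equate their P4 entries.
Rows 1 and 3 agree on P6, P7; apply P6, P7→P4 and equate their P4 entries.
No row becomes fully distinguished — the join is lossy.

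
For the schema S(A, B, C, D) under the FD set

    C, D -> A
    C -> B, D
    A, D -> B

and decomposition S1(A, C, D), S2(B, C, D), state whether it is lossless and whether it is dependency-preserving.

lossless but not dependency-preserving

Lossless test: (C, D)⁺ = {A, B, C, D}, which contains all of one fragment — lossless.
Dependency preservation: the restricted closure of {A, D} across the fragments never reaches {B}, so A, D → B cannot be enforced without a join — not preserved.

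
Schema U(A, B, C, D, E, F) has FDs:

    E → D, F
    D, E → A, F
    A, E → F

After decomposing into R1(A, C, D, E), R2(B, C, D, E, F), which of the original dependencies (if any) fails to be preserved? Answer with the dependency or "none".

E → D, F lies within R2.
D, E → A, F: restricted closure across fragments reaches A, F.
A, E → F: restricted closure across fragments reaches F.
Every dependency is enforceable on the fragments, so the decomposition is dependency-preserving.

none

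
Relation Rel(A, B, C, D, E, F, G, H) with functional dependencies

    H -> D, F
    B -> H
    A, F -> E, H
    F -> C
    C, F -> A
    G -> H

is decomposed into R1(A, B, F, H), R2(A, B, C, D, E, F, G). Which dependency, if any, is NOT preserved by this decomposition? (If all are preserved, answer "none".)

H → D, F: restricted closure across fragments reaches D, F.
B → H lies within R1.
A, F → E, H: restricted closure across fragments reaches E, H.
F → C lies within R2.
C, F → A lies within R2.
G → H: restricted closure across fragments reaches H.
Every dependency is enforceable on the fragments, so the decomposition is dependency-preserving.

none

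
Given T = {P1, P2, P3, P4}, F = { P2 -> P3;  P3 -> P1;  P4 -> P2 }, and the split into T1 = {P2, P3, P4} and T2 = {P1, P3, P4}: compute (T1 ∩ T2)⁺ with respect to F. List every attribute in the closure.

P1, P2, P3, P4

T1 ∩ T2 = {P3, P4}.
P3 → P1 applies, adding P1
P4 → P2 applies, adding P2
Closure: {P1, P2, P3, P4}.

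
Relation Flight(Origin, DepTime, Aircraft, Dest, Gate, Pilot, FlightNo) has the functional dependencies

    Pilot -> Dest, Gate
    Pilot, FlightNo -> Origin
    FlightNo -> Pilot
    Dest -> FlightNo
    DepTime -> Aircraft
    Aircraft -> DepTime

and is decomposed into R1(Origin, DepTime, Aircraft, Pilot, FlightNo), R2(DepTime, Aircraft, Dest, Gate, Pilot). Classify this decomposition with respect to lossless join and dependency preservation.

lossless and dependency-preserving

Lossless test: (DepTime, Aircraft, Pilot)⁺ = {Origin, DepTime, Aircraft, Dest, Gate, Pilot, FlightNo}, which contains all of one fragment — lossless.
Dependency preservation: Dest → FlightNo is not contained in any single fragment, but the restricted closure of its left-hand side across the fragments still reaches the right-hand side; the remaining FDs each lie inside some fragment. All dependencies are preserved.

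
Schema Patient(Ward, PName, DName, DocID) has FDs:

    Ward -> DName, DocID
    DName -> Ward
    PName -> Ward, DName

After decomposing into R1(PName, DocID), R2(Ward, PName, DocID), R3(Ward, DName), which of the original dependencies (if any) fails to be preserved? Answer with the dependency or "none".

Ward → DName, DocID: restricted closure across fragments reaches DName, DocID.
DName → Ward lies within R3.
PName → Ward, DName: restricted closure across fragments reaches Ward, DName.
Every dependency is enforceable on the fragments, so the decomposition is dependency-preserving.

none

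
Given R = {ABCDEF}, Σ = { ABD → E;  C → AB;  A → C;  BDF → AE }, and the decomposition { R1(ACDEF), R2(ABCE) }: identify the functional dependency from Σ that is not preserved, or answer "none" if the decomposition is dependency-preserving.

Check BDF → AE: no single fragment contains all of {ABDEF}, and the restricted closure of {BDF} across the fragments never reaches {AE}.
ABD → E is preserved.
C → AB is preserved.
A → C is preserved.

BDF → AE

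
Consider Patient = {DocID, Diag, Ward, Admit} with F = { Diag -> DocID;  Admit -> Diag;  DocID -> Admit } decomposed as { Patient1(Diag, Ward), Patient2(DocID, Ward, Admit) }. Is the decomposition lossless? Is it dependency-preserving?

lossy and not dependency-preserving

Lossless test: (Ward)⁺ = {Ward}, which is a superkey of neither fragment — lossy.
Dependency preservation: the restricted closure of {Diag} across the fragments never reaches {DocID}, so Diag → DocID cannot be enforced without a join — not preserved.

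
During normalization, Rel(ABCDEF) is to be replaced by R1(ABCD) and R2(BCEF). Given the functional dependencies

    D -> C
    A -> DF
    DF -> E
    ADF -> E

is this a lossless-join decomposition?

Common attributes: R1 ∩ R2 = {BC}.
No dependency enlarges {BC}, so (BC)⁺ = {BC}.
The closure contains neither all of R1 = {ABCD} nor all of R2 = {BCEF}, so the common attributes are not a superkey of either fragment. The join is lossy.

No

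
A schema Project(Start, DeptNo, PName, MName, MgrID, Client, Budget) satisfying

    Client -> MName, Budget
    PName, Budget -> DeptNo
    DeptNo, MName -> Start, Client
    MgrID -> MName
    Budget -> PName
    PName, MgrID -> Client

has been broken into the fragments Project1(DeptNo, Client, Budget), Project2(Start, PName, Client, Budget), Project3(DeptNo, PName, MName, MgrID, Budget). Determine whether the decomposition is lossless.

Chase test. Columns are Start, DeptNo, PName, MName, MgrID, Client, Budget; row i has aⱼ where attribute j ∈ Projecti, else bᵢⱼ.
Initial tableau (one row per fragment):
  row 1: b11 a2 b13 b14 b15 a6 a7
  row 2: a1 b22 a3 b24 b25 a6 a7
  row 3: b31 a2 a3 a4 a5 b36 a7
Rows 1 and 2 agree on Client; apply Client→MName, Budget and equate their MName, Budget entries.
Rows 2 and 3 agree on PName, Budget; apply PName, Budget→DeptNo and equate their DeptNo entries.
Rows 1 and 2 agree on DeptNo, MName; apply DeptNo, MName→Start, Client and equate their Start, Client entries.
Rows 1 and 2 agree on Budget; apply Budget→PName and equate their PName entries.
No row becomes fully distinguished — the join is lossy.

No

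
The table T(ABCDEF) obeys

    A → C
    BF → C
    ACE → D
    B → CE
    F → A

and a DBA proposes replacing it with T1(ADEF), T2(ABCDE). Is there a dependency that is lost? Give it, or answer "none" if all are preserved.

A → C lies within T2.
BF → C: restricted closure across fragments reaches C.
ACE → D lies within T2.
B → CE lies within T2.
F → A lies within T1.
Every dependency is enforceable on the fragments, so the decomposition is dependency-preserving.

none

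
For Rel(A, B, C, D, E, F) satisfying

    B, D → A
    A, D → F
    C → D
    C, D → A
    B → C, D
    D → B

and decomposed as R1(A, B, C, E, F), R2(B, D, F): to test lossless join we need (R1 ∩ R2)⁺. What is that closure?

A, B, C, D, F

R1 ∩ R2 = {B, F}.
B → C, D applies, adding C, D
B, D → A applies, adding A
Closure: {A, B, C, D, F}.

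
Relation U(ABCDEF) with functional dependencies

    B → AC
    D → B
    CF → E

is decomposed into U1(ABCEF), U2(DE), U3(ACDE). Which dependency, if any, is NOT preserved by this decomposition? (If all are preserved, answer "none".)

Check D → B: no single fragment contains all of {BD}, and the restricted closure of {D} across the fragments never reaches {B}.
B → AC is preserved.
CF → E is preserved.

D → B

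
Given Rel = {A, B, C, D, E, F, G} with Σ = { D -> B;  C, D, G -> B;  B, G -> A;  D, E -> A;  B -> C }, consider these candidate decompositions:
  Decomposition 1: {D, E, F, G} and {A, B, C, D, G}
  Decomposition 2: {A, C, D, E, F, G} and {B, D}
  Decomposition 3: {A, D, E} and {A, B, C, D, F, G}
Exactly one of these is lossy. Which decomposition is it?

Decomposition 1: common = {D, G}, closure = {A, B, C, D, G} → lossless.
Decomposition 2: common = {D}, closure = {B, C, D} → lossless.
Decomposition 3: common = {A, D}, closure = {A, B, C, D} → lossy.

Decomposition 3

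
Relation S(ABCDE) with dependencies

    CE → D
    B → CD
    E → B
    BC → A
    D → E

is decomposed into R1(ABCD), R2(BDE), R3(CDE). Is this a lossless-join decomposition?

Chase test. Columns are ABCDE; row i has aⱼ where attribute j ∈ Ri, else bᵢⱼ.
Initial tableau (one row per fragment):
  row 1: a1 a2 a3 a4 b15
  row 2: b21 a2 b23 a4 a5
  row 3: b31 b32 a3 a4 a5
Rows 1 and 2 agree on B; apply B→CD and equate their CD entries.
Rows 2 and 3 agree on E; apply E→B and equate their B entries.
Rows 1 and 2 agree on BC; apply BC→A and equate their A entries.
Rows 1 and 3 agree on BC; apply BC→A and equate their A entries.
Rows 1 and 2 agree on D; apply D→E and equate their E entries.
Row 1 is now all distinguished symbols — the join is lossless.

Yes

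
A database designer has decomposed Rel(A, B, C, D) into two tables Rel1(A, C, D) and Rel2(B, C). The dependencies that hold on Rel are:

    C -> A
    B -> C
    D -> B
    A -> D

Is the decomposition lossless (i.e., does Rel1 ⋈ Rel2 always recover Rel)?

Yes

Common attributes: Rel1 ∩ Rel2 = {C}.
Closure of {C}: C → A applies, adding A; A → D applies, adding D; D → B applies, adding B. So (C)⁺ = {A, B, C, D}.
This closure contains every attribute of Rel1, so Rel1 ∩ Rel2 → Rel1. The join is lossless.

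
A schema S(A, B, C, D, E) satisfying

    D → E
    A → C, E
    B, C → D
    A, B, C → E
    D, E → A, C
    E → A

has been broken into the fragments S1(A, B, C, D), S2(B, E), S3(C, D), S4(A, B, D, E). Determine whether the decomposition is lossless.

Yes

Chase test. Columns are A, B, C, D, E; row i has aⱼ where attribute j ∈ Si, else bᵢⱼ.
Initial tableau (one row per fragment):
  row 1: a1 a2 a3 a4 b15
  row 2: b21 a2 b23 b24 a5
  row 3: b31 b32 a3 a4 b35
  row 4: a1 a2 b43 a4 a5
Rows 1 and 3 agree on D; apply D→E and equate their E entries.
Rows 1 and 4 agree on D; apply D→E and equate their E entries.
Rows 1 and 4 agree on A; apply A→C, E and equate their C, E entries.
Rows 1 and 3 agree on D, E; apply D, E→A, C and equate their A, C entries.
Rows 1 and 2 agree on E; apply E→A and equate their A entries.
Rows 1 and 2 agree on A; apply A→C, E and equate their C, E entries.
Rows 1 and 2 agree on B, C; apply B, C→D and equate their D entries.
Row 1 is now all distinguished symbols — the join is lossless.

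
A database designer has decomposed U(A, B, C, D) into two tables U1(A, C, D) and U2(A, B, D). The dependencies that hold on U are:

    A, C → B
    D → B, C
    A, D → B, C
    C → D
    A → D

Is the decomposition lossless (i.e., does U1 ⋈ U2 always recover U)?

Common attributes: U1 ∩ U2 = {A, D}.
Closure of {A, D}: D → B, C applies, adding B, C. So (A, D)⁺ = {A, B, C, D}.
This closure contains every attribute of U1, so U1 ∩ U2 → U1. The join is lossless.

Yes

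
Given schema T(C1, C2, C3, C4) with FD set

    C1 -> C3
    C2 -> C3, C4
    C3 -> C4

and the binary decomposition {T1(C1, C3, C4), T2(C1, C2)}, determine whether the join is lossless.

Yes

Common attributes: T1 ∩ T2 = {C1}.
Closure of {C1}: C1 → C3 applies, adding C3; C3 → C4 applies, adding C4. So (C1)⁺ = {C1, C3, C4}.
This closure contains every attribute of T1, so T1 ∩ T2 → T1. The join is lossless.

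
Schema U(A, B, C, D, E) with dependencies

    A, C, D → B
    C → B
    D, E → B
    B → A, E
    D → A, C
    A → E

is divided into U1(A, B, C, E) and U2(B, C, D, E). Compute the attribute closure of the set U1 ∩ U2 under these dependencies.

U1 ∩ U2 = {B, C, E}.
B → A, E applies, adding A
Closure: {A, B, C, E}.

A, B, C, E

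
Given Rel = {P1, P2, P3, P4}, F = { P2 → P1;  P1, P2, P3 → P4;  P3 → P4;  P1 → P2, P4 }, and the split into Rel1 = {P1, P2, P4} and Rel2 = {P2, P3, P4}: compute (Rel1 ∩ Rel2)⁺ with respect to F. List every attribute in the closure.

P1, P2, P4

Rel1 ∩ Rel2 = {P2, P4}.
P2 → P1 applies, adding P1
Closure: {P1, P2, P4}.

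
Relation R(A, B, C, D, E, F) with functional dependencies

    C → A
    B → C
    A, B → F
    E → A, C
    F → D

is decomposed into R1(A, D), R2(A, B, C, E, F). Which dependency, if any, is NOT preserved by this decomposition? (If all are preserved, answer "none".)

F → D

Check F → D: no single fragment contains all of {D, F}, and the restricted closure of {F} across the fragments never reaches {D}.
C → A is preserved.
B → C is preserved.
A, B → F is preserved.
E → A, C is preserved.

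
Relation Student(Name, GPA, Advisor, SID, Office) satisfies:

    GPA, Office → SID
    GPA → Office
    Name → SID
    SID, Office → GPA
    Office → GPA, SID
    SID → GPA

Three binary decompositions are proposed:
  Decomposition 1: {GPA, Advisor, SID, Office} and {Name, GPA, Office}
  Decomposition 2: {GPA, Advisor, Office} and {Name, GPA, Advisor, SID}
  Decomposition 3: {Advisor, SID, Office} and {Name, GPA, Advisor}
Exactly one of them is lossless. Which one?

Decomposition 2

Decomposition 1: common = {GPA, Office}, closure = {GPA, SID, Office} → lossy.
Decomposition 2: common = {GPA, Advisor}, closure = {GPA, Advisor, SID, Office} → lossless.
Decomposition 3: common = {Advisor}, closure = {Advisor} → lossy.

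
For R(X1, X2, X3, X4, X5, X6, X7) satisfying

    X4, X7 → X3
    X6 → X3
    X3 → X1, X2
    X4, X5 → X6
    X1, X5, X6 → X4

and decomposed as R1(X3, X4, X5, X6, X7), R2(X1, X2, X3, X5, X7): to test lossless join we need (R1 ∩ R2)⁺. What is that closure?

R1 ∩ R2 = {X3, X5, X7}.
X3 → X1, X2 applies, adding X1, X2
Closure: {X1, X2, X3, X5, X7}.

X1, X2, X3, X5, X7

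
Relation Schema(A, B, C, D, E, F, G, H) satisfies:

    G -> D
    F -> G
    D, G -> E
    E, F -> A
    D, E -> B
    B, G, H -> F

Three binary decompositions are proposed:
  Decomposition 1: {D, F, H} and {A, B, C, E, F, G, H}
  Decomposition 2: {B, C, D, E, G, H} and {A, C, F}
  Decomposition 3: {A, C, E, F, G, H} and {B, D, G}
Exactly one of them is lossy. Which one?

Decomposition 2

Decomposition 1: common = {F, H}, closure = {A, B, D, E, F, G, H} → lossless.
Decomposition 2: common = {C}, closure = {C} → lossy.
Decomposition 3: common = {G}, closure = {B, D, E, G} → lossless.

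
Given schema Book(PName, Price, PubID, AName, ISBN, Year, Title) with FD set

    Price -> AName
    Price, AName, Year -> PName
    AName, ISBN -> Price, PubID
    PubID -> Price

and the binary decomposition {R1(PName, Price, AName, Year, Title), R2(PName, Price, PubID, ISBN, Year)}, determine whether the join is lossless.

Common attributes: R1 ∩ R2 = {PName, Price, Year}.
Closure of {PName, Price, Year}: Price → AName applies, adding AName. So (PName, Price, Year)⁺ = {PName, Price, AName, Year}.
The closure contains neither all of R1 = {PName, Price, AName, Year, Title} nor all of R2 = {PName, Price, PubID, ISBN, Year}, so the common attributes are not a superkey of either fragment. The join is lossy.

No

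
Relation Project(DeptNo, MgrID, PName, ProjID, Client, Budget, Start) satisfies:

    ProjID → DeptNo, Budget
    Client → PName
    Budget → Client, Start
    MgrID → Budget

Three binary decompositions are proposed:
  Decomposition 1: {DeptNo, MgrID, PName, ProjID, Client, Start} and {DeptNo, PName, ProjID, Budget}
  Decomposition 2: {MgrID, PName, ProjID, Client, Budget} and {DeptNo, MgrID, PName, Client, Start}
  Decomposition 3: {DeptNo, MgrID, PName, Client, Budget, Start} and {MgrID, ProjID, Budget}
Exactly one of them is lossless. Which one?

Decomposition 1: common = {DeptNo, PName, ProjID}, closure = {DeptNo, PName, ProjID, Client, Budget, Start} → lossless.
Decomposition 2: common = {MgrID, PName, Client}, closure = {MgrID, PName, Client, Budget, Start} → lossy.
Decomposition 3: common = {MgrID, Budget}, closure = {MgrID, PName, Client, Budget, Start} → lossy.

Decomposition 1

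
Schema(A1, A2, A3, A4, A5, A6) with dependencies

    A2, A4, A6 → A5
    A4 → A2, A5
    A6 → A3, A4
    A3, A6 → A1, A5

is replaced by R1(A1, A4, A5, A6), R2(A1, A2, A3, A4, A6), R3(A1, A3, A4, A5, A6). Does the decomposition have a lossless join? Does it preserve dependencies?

Lossless test (chase): Rows 1 and 2 agree on A4; apply A4→A2, A5 and equate their A2, A5 entries. Rows 1 and 3 agree on A4; apply A4→A2, A5 and equate their A2, A5 entries. Rows 1 and 2 agree on A6; apply A6→A3, A4 and equate their A3, A4 entries. Row 1 is now all distinguished symbols — the join is lossless.
Dependency preservation: A2, A4, A6 → A5; A4 → A2, A5 are not contained in any single fragment, but the restricted closure of each left-hand side across the fragments still reaches the right-hand side; the remaining FDs each lie inside some fragment. All dependencies are preserved.

lossless and dependency-preserving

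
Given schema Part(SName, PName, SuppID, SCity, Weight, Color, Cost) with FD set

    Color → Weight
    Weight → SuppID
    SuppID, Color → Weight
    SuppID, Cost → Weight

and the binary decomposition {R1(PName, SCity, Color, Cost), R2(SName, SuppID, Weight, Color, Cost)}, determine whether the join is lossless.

No

Common attributes: R1 ∩ R2 = {Color, Cost}.
Closure of {Color, Cost}: Color → Weight applies, adding Weight; Weight → SuppID applies, adding SuppID. So (Color, Cost)⁺ = {SuppID, Weight, Color, Cost}.
The closure contains neither all of R1 = {PName, SCity, Color, Cost} nor all of R2 = {SName, SuppID, Weight, Color, Cost}, so the common attributes are not a superkey of either fragment. The join is lossy.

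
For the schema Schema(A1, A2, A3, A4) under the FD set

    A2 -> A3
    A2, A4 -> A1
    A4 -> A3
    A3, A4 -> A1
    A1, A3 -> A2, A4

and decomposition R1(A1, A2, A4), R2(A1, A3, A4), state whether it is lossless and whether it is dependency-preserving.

lossless but not dependency-preserving

Lossless test: (A1, A4)⁺ = {A1, A2, A3, A4}, which contains all of one fragment — lossless.
Dependency preservation: the restricted closure of {A2} across the fragments never reaches {A3}, so A2 → A3 cannot be enforced without a join — not preserved.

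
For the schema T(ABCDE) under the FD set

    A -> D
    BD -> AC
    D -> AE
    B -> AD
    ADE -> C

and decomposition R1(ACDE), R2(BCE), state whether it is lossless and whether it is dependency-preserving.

lossy and not dependency-preserving

Lossless test: (CE)⁺ = {CE}, which is a superkey of neither fragment — lossy.
Dependency preservation: the restricted closure of {B} across the fragments never reaches {AD}, so B → AD cannot be enforced without a join — not preserved.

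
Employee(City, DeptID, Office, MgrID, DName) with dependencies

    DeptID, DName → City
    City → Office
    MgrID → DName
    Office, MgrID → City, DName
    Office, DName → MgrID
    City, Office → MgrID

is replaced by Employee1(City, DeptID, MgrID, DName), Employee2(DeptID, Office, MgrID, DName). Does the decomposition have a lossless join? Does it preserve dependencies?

lossless but not dependency-preserving

Lossless test: (DeptID, MgrID, DName)⁺ = {City, DeptID, Office, MgrID, DName}, which contains all of one fragment — lossless.
Dependency preservation: the restricted closure of {City} across the fragments never reaches {Office}, so City → Office cannot be enforced without a join — not preserved.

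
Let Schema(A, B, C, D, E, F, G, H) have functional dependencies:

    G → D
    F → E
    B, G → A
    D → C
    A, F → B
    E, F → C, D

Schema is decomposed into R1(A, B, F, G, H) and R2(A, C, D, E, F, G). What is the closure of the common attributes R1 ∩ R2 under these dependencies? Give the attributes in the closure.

R1 ∩ R2 = {A, F, G}.
G → D applies, adding D
F → E applies, adding E
D → C applies, adding C
A, F → B applies, adding B
Closure: {A, B, C, D, E, F, G}.

A, B, C, D, E, F, G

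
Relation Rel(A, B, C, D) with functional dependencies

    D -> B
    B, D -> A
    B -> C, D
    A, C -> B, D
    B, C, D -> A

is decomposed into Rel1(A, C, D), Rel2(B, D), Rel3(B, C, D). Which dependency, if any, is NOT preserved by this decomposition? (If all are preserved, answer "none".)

none

D → B lies within Rel2.
B, D → A: restricted closure across fragments reaches A.
B → C, D lies within Rel3.
A, C → B, D: restricted closure across fragments reaches B, D.
B, C, D → A: restricted closure across fragments reaches A.
Every dependency is enforceable on the fragments, so the decomposition is dependency-preserving.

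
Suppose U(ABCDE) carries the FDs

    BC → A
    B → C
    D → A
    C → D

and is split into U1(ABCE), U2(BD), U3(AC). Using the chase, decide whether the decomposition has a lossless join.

Yes

Chase test. Columns are ABCDE; row i has aⱼ where attribute j ∈ Ui, else bᵢⱼ.
Initial tableau (one row per fragment):
  row 1: a1 a2 a3 b14 a5
  row 2: b21 a2 b23 a4 b25
  row 3: a1 b32 a3 b34 b35
Rows 1 and 2 agree on B; apply B→C and equate their C entries.
Rows 1 and 2 agree on C; apply C→D and equate their D entries.
Rows 1 and 3 agree on C; apply C→D and equate their D entries.
Rows 1 and 2 agree on BC; apply BC→A and equate their A entries.
Row 1 is now all distinguished symbols — the join is lossless.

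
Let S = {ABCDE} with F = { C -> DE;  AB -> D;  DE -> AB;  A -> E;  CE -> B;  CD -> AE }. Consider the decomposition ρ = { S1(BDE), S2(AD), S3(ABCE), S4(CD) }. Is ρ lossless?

Chase test. Columns are ABCDE; row i has aⱼ where attribute j ∈ Si, else bᵢⱼ.
Initial tableau (one row per fragment):
  row 1: b11 a2 b13 a4 a5
  row 2: a1 b22 b23 a4 b25
  row 3: a1 a2 a3 b34 a5
  row 4: b41 b42 a3 a4 b45
Rows 3 and 4 agree on C; apply C→DE and equate their DE entries.
Rows 1 and 3 agree on DE; apply DE→AB and equate their AB entries.
Rows 1 and 4 agree on DE; apply DE→AB and equate their AB entries.
Rows 1 and 2 agree on A; apply A→E and equate their E entries.
Rows 1 and 2 agree on DE; apply DE→AB and equate their AB entries.
Row 3 is now all distinguished symbols — the join is lossless.

Yes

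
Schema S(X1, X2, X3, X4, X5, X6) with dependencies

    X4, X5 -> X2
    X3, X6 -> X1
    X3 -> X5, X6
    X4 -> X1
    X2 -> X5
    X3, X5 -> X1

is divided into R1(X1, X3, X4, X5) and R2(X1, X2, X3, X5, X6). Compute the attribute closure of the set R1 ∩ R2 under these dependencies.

R1 ∩ R2 = {X1, X3, X5}.
X3 → X5, X6 applies, adding X6
Closure: {X1, X3, X5, X6}.

X1, X3, X5, X6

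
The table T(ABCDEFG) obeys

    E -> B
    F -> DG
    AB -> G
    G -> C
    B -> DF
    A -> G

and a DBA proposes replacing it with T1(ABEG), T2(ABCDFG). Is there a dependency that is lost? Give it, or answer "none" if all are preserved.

none

E → B lies within T1.
F → DG lies within T2.
AB → G lies within T1.
G → C lies within T2.
B → DF lies within T2.
A → G lies within T1.
Every dependency is enforceable on the fragments, so the decomposition is dependency-preserving.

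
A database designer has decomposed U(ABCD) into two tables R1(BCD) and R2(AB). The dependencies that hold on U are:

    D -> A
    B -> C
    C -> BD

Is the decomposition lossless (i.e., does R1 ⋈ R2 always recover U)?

Yes

Common attributes: R1 ∩ R2 = {B}.
Closure of {B}: B → C applies, adding C; C → BD applies, adding D; D → A applies, adding A. So (B)⁺ = {ABCD}.
This closure contains every attribute of R1, so R1 ∩ R2 → R1. The join is lossless.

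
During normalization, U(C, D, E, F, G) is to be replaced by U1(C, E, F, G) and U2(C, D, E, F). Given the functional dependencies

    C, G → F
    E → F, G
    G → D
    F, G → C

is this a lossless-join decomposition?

Common attributes: U1 ∩ U2 = {C, E, F}.
Closure of {C, E, F}: E → F, G applies, adding G; G → D applies, adding D. So (C, E, F)⁺ = {C, D, E, F, G}.
This closure contains every attribute of U1, so U1 ∩ U2 → U1. The join is lossless.

Yes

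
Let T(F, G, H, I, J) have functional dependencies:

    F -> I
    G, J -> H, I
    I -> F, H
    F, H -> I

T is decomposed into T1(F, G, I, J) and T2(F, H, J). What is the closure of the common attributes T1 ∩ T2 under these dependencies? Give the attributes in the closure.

T1 ∩ T2 = {F, J}.
F → I applies, adding I
I → F, H applies, adding H
Closure: {F, H, I, J}.

F, H, I, J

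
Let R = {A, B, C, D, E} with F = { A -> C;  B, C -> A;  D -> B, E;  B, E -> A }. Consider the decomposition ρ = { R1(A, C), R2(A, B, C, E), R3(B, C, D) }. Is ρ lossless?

Chase test. Columns are A, B, C, D, E; row i has aⱼ where attribute j ∈ Ri, else bᵢⱼ.
Initial tableau (one row per fragment):
  row 1: a1 b12 a3 b14 b15
  row 2: a1 a2 a3 b24 a5
  row 3: b31 a2 a3 a4 b35
Rows 2 and 3 agree on B, C; apply B, C→A and equate their A entries.
No row becomes fully distinguished — the join is lossy.

No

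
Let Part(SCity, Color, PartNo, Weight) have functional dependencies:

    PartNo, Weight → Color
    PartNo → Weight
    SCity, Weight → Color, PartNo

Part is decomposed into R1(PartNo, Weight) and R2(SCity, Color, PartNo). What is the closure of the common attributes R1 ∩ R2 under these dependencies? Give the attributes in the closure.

R1 ∩ R2 = {PartNo}.
PartNo → Weight applies, adding Weight
PartNo, Weight → Color applies, adding Color
Closure: {Color, PartNo, Weight}.

Color, PartNo, Weight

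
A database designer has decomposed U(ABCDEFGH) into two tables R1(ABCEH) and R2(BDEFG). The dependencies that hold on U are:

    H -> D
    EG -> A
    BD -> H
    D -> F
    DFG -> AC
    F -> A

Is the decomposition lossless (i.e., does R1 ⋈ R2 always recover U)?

No

Common attributes: R1 ∩ R2 = {BE}.
No dependency enlarges {BE}, so (BE)⁺ = {BE}.
The closure contains neither all of R1 = {ABCEH} nor all of R2 = {BDEFG}, so the common attributes are not a superkey of either fragment. The join is lossy.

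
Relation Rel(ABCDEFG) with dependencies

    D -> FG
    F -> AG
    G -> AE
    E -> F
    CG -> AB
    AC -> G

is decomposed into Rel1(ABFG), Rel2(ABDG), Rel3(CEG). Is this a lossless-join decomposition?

No

Chase test. Columns are ABCDEFG; row i has aⱼ where attribute j ∈ Reli, else bᵢⱼ.
Initial tableau (one row per fragment):
  row 1: a1 a2 b13 b14 b15 a6 a7
  row 2: a1 a2 b23 a4 b25 b26 a7
  row 3: b31 b32 a3 b34 a5 b36 a7
Rows 1 and 2 agree on G; apply G→AE and equate their AE entries.
Rows 1 and 3 agree on G; apply G→AE and equate their AE entries.
Rows 1 and 2 agree on E; apply E→F and equate their F entries.
Rows 1 and 3 agree on E; apply E→F and equate their F entries.
No row becomes fully distinguished — the join is lossy.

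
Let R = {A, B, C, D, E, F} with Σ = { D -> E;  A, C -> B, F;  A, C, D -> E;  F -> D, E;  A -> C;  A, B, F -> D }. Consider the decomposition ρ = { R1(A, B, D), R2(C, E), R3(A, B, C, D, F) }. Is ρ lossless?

No

Chase test. Columns are A, B, C, D, E, F; row i has aⱼ where attribute j ∈ Ri, else bᵢⱼ.
Initial tableau (one row per fragment):
  row 1: a1 a2 b13 a4 b15 b16
  row 2: b21 b22 a3 b24 a5 b26
  row 3: a1 a2 a3 a4 b35 a6
Rows 1 and 3 agree on D; apply D→E and equate their E entries.
Rows 1 and 3 agree on A; apply A→C and equate their C entries.
Rows 1 and 3 agree on A, C; apply A, C→B, F and equate their B, F entries.
No row becomes fully distinguished — the join is lossy.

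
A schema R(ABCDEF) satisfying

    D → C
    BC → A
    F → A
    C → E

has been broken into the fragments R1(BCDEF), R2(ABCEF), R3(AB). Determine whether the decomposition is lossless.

Chase test. Columns are ABCDEF; row i has aⱼ where attribute j ∈ Ri, else bᵢⱼ.
Initial tableau (one row per fragment):
  row 1: b11 a2 a3 a4 a5 a6
  row 2: a1 a2 a3 b24 a5 a6
  row 3: a1 a2 b33 b34 b35 b36
Rows 1 and 2 agree on BC; apply BC→A and equate their A entries.
Row 1 is now all distinguished symbols — the join is lossless.

Yes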